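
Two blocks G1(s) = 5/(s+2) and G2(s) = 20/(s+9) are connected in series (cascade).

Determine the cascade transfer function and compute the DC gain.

Series: multiply transfer functions. G_eq = 5/(s+2) × 20/(s+9) = 100/((s+2)(s+9)). DC gain = 100/(2×9) = 5.5556.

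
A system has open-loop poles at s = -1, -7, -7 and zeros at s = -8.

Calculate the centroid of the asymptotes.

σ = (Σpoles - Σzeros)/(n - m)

σ = (Σpoles - Σzeros)/(n - m) = (-15 - (-8))/(3 - 1) = -7/2 = -3.5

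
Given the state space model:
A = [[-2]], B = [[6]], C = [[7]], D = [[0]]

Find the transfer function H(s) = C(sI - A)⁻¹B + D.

(sI - A)⁻¹ = 1/(s + 2). H(s) = 7 × 6/(s + 2) + 0 = 42/(s + 2).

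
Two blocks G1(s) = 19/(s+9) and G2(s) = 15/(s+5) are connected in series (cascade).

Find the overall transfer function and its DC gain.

Series: multiply transfer functions. G_eq = 19/(s+9) × 15/(s+5) = 285/((s+9)(s+5)). DC gain = 285/(9×5) = 6.3333.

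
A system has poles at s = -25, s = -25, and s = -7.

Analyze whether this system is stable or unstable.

All poles are in the left half-plane. System is stable.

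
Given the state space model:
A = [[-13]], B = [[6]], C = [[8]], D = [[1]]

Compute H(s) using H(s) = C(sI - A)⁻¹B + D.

(sI - A)⁻¹ = 1/(s + 13). H(s) = 8×6/(s + 13) + 1 = (s + 61)/(s + 13).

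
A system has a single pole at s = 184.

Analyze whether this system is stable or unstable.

Pole at s = 184 is in the right half-plane. Unstable.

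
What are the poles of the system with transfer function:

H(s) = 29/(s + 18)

Pole is where denominator = 0: s + 18 = 0, so s = -18.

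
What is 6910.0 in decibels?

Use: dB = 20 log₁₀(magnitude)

dB = 20 log₁₀(6910.0) = 76.8 dB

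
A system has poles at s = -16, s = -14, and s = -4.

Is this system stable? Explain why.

All poles are in the left half-plane. System is stable.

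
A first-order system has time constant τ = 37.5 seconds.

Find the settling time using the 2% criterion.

For first-order system, 2% settling time ≈ 4τ = 4 × 37.5 = 150.0 s.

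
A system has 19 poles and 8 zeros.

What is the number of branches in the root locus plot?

Root locus has n branches where n = number of poles = 19.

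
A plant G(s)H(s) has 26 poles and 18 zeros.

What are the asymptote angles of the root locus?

n - m = 26 - 18 = 8. Angles: θk = (2k + 1)·180°/8 = 22.5°, 67.5°, 112.5°, 157.5°, 202.5°, 247.5°, 292.5°, 337.5°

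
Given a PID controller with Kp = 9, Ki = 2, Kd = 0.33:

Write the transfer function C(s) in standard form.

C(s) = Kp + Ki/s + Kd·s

Substituting values: C(s) = 9 + 2/s + 0.33s = (0.33s² + 9s + 2)/s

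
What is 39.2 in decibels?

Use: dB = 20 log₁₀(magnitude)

dB = 20 log₁₀(39.2) = 31.9 dB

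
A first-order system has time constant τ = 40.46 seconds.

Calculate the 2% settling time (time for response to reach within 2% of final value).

For first-order system, 2% settling time ≈ 4τ = 4 × 40.46 = 161.84 s.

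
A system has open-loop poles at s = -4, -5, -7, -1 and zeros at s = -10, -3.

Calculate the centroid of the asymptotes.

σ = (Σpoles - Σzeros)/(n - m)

σ = (Σpoles - Σzeros)/(n - m) = (-17 - (-13))/(4 - 2) = -4/2 = -2.0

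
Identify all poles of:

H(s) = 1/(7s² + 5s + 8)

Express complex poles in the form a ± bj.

Discriminant = 5² - 4×7×8 = 25 - 224 = -199 < 0, so the poles are a complex conjugate pair s = (-5 ± j√199)/(2×7). Real part = -5/(2×7) = -5/14 ≈ -0.3571; imaginary part = ±√199/(2×7) ≈ 1.0076. Poles: s = -0.3571 ± 1.0076j.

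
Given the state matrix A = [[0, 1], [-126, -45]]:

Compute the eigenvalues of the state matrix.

det(A - λI) = λ² - (-45)λ + 126 = (λ - (-3))(λ - (-42)). Eigenvalues: -3, -42.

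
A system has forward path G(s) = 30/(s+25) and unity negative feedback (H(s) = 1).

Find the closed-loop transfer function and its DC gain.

T(s) = G/(1+GH) = [30/(s+25)] / [1 + 30/(s+25)] = 30/(s+25+30) = 30/(s+55). DC gain = 30/55 = 0.5455.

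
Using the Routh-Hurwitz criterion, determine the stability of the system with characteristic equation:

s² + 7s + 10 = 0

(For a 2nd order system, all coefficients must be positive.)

Coefficients: 1, 7, 10. All positive, so system is stable.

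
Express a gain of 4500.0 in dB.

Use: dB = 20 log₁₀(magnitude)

dB = 20 log₁₀(4500.0) = 73.1 dB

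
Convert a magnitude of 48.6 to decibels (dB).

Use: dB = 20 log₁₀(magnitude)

dB = 20 log₁₀(48.6) = 33.7 dB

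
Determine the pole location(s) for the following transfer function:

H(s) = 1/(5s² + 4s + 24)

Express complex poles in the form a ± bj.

Discriminant = 4² - 4×5×24 = 16 - 480 = -464 < 0, so the poles are a complex conjugate pair s = (-4 ± j√464)/(2×5). Real part = -4/(2×5) = -4/10 = -0.4; imaginary part = ±√464/(2×5) ≈ 2.1541. Poles: s = -0.4 ± 2.1541j.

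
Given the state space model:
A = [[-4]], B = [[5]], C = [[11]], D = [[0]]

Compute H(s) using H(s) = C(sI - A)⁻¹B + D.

(sI - A)⁻¹ = 1/(s + 4). H(s) = 11 × 5/(s + 4) + 0 = 55/(s + 4).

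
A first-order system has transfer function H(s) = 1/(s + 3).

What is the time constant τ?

For H(s) = 1/(s + 1/τ), the pole is at -1/τ = -3, so τ = 1/3 = 0.3333 s.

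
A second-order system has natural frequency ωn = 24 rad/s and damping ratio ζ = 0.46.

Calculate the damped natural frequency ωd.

ωd = ωn√(1 - ζ²) = 24√(1 - 0.46²) = 21.31 rad/s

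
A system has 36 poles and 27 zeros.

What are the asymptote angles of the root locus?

n - m = 36 - 27 = 9. Angles: θk = (2k + 1)·180°/9 = 20°, 60°, 100°, 140°, 180°, 220°, 260°, 300°, 340°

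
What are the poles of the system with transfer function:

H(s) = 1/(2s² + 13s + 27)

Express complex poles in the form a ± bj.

Discriminant = 13² - 4×2×27 = 169 - 216 = -47 < 0, so the poles are a complex conjugate pair s = (-13 ± j√47)/(2×2). Real part = -13/(2×2) = -13/4 = -3.25; imaginary part = ±√47/(2×2) ≈ 1.7139. Poles: s = -3.25 ± 1.7139j.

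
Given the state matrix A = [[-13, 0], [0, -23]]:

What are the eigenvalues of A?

For diagonal matrix, eigenvalues are diagonal entries: λ₁ = -13, λ₂ = -23.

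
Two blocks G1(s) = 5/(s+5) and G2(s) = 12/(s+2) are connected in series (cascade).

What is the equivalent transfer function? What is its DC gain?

Series: multiply transfer functions. G_eq = 5/(s+5) × 12/(s+2) = 60/((s+5)(s+2)). DC gain = 60/(5×2) = 6.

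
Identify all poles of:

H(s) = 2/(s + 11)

Pole is where denominator = 0: s + 11 = 0, so s = -11.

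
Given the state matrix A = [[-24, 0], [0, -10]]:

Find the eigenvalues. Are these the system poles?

For diagonal matrix, eigenvalues are diagonal entries: λ₁ = -24, λ₂ = -10. Eigenvalues of A = system poles.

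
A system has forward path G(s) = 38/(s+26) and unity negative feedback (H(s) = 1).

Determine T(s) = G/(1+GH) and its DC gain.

T(s) = G/(1+GH) = [38/(s+26)] / [1 + 38/(s+26)] = 38/(s+26+38) = 38/(s+64). DC gain = 38/64 = 0.59375.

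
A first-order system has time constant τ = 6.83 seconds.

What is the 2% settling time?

For first-order system, 2% settling time ≈ 4τ = 4 × 6.83 = 27.32 s.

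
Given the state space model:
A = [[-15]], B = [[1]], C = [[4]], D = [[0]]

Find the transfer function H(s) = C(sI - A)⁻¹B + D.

(sI - A)⁻¹ = 1/(s + 15). H(s) = 4 × 1/(s + 15) + 0 = 4/(s + 15).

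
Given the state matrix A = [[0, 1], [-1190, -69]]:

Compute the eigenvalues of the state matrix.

det(A - λI) = λ² - (-69)λ + 1190 = (λ - (-34))(λ - (-35)). Eigenvalues: -34, -35.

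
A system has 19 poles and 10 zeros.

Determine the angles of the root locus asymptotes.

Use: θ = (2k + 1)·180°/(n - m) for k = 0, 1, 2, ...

n - m = 19 - 10 = 9. Angles: θk = (2k + 1)·180°/9 = 20°, 60°, 100°, 140°, 180°, 220°, 260°, 300°, 340°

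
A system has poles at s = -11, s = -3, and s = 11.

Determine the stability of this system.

Pole(s) at s = 11 are not in the left half-plane. System is unstable.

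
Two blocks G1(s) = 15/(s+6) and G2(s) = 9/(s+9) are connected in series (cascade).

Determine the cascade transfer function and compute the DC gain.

Series: multiply transfer functions. G_eq = 15/(s+6) × 9/(s+9) = 135/((s+6)(s+9)). DC gain = 135/(6×9) = 2.5.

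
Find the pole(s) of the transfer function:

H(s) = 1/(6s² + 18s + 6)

Discriminant = 18² - 4×6×6 = 324 - 144 = 180 > 0, so two distinct real poles. Using quadratic formula: s = (-18 ± √180)/(2×6) = (-18 ± √180)/12, with √180 ≈ 13.4164. s₁ ≈ -0.3820, s₂ ≈ -2.6180. Poles: s₁ = -0.3820, s₂ = -2.6180.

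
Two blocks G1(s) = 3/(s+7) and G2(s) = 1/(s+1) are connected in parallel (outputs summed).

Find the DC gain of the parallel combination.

Parallel: G_eq = G1 + G2. DC gain = G1(0) + G2(0) = 3/7 + 1/1 = 0.4286 + 1 = 1.4286.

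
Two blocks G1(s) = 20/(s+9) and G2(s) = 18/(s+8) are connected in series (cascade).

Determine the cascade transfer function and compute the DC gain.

Series: multiply transfer functions. G_eq = 20/(s+9) × 18/(s+8) = 360/((s+9)(s+8)). DC gain = 360/(9×8) = 5.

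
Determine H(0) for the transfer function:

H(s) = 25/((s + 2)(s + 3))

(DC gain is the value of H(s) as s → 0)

DC gain = H(0) = 25/(2 × 3) = 25/6 = 4.1667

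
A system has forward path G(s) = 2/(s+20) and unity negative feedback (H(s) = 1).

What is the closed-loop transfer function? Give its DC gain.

T(s) = G/(1+GH) = [2/(s+20)] / [1 + 2/(s+20)] = 2/(s+20+2) = 2/(s+22). DC gain = 2/22 = 0.0909.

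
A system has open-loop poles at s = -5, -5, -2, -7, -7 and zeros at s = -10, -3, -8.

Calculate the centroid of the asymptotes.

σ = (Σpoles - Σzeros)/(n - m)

σ = (Σpoles - Σzeros)/(n - m) = (-26 - (-21))/(5 - 3) = -5/2 = -2.5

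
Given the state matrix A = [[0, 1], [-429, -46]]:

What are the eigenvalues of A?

det(A - λI) = λ² - (-46)λ + 429 = (λ - (-13))(λ - (-33)). Eigenvalues: -13, -33.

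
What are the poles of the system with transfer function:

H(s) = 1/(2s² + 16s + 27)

Discriminant = 16² - 4×2×27 = 256 - 216 = 40 > 0, so two distinct real poles. Using quadratic formula: s = (-16 ± √40)/(2×2) = (-16 ± √40)/4, with √40 ≈ 6.3246. s₁ ≈ -2.4189, s₂ ≈ -5.5811. Poles: s₁ = -2.4189, s₂ = -5.5811.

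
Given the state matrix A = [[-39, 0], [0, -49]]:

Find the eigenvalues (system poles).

For diagonal matrix, eigenvalues are diagonal entries: λ₁ = -39, λ₂ = -49.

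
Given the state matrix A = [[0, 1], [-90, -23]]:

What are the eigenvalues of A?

det(A - λI) = λ² - (-23)λ + 90 = (λ - (-18))(λ - (-5)). Eigenvalues: -18, -5.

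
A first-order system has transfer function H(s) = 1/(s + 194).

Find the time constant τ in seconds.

For H(s) = 1/(s + 1/τ), the pole is at -1/τ = -194, so τ = 1/194 = 0.0052 s.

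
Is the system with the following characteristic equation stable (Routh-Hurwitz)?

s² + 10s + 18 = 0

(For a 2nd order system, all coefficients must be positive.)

Coefficients: 1, 10, 18. All positive, so system is stable.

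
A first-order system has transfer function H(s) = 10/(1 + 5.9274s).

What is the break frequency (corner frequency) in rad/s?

Corner frequency = 1/τ = 1/5.9274 = 0.169 rad/s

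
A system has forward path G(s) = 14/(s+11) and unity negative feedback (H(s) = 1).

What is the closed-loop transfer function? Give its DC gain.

T(s) = G/(1+GH) = [14/(s+11)] / [1 + 14/(s+11)] = 14/(s+11+14) = 14/(s+25). DC gain = 14/25 = 0.56.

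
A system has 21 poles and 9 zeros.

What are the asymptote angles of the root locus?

n - m = 21 - 9 = 12. Angles: θk = (2k + 1)·180°/12 = 15°, 45°, 75°, 105°, 135°, 165°, 195°, 225°, 255°, 285°, 315°, 345°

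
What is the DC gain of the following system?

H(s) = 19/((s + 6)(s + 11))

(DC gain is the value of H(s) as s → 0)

DC gain = H(0) = 19/(6 × 11) = 19/66 = 0.2879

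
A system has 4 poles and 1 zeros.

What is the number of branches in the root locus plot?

Root locus has n branches where n = number of poles = 4.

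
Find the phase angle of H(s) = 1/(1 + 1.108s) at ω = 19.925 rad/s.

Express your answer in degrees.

Phase = -arctan(ωτ) = -arctan(19.925 × 1.108) = -87.4°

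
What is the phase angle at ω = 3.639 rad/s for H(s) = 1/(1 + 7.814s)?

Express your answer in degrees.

Phase = -arctan(ωτ) = -arctan(3.639 × 7.814) = -88.0°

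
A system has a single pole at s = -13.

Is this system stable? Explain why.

Pole at s = -13 is in the left half-plane. Stable.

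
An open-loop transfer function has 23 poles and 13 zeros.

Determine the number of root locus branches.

Root locus has n branches where n = number of poles = 23.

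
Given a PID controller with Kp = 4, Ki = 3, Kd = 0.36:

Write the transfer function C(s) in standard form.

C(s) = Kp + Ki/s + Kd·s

Substituting values: C(s) = 4 + 3/s + 0.36s = (0.36s² + 4s + 3)/s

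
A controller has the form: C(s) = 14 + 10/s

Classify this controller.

This is a Proportional-Integral (PI) controller.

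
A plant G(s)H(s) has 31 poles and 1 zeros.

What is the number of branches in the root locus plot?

Root locus has n branches where n = number of poles = 31.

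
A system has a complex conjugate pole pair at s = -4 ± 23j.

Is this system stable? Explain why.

Real part of poles is -4 (< 0, left half-plane). Stable.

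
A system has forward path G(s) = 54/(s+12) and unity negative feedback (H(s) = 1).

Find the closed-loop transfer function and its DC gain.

T(s) = G/(1+GH) = [54/(s+12)] / [1 + 54/(s+12)] = 54/(s+12+54) = 54/(s+66). DC gain = 54/66 = 0.8182.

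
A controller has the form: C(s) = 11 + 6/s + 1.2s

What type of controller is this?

This is a Proportional-Integral-Derivative (PID) controller.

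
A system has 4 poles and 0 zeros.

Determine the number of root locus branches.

Root locus has n branches where n = number of poles = 4.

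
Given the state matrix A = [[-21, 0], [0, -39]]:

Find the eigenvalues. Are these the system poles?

For diagonal matrix, eigenvalues are diagonal entries: λ₁ = -21, λ₂ = -39. Eigenvalues of A = system poles.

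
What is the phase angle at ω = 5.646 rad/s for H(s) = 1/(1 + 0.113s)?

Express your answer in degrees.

Phase = -arctan(ωτ) = -arctan(5.646 × 0.113) = -32.5°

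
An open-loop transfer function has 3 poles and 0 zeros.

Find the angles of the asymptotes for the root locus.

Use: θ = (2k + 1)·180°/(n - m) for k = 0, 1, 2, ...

n - m = 3 - 0 = 3. Angles: θk = (2k + 1)·180°/3 = 60°, 180°, 300°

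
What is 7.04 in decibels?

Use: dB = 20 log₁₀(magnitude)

dB = 20 log₁₀(7.04) = 17.0 dB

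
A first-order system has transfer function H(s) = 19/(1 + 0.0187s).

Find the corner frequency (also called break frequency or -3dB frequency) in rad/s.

Corner frequency = 1/τ = 1/0.0187 = 53.476 rad/s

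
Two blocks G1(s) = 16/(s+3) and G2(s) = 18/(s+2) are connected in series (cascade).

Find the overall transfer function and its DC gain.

Series: multiply transfer functions. G_eq = 16/(s+3) × 18/(s+2) = 288/((s+3)(s+2)). DC gain = 288/(3×2) = 48.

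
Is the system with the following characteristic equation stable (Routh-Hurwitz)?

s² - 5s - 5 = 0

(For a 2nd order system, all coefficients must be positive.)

Coefficients: 1, -5, -5. b=-5, c=-5 not positive, so system is unstable.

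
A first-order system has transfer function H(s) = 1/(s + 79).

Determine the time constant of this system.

For H(s) = 1/(s + 1/τ), the pole is at -1/τ = -79, so τ = 1/79 = 0.0127 s.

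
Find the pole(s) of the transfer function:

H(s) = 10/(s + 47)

Pole is where denominator = 0: s + 47 = 0, so s = -47.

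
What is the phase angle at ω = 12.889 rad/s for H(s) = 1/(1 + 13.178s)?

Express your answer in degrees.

Phase = -arctan(ωτ) = -arctan(12.889 × 13.178) = -89.7°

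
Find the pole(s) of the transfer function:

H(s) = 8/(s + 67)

Pole is where denominator = 0: s + 67 = 0, so s = -67.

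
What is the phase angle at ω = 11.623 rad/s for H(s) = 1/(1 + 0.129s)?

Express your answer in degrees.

Phase = -arctan(ωτ) = -arctan(11.623 × 0.129) = -56.3°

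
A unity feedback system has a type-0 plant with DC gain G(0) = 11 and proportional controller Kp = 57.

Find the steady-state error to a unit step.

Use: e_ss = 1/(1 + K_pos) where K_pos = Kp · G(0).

K_pos = Kp · G(0) = 57 × 11 = 627. e_ss = 1/(1 + 627) = 0.0016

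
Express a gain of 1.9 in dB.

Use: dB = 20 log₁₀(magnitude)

dB = 20 log₁₀(1.9) = 5.6 dB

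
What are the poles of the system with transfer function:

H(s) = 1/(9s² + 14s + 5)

Discriminant = 14² - 4×9×5 = 196 - 180 = 16 > 0, so two distinct real poles. Using quadratic formula: s = (-14 ± √16)/(2×9) = (-14 ± √16)/18, with √16 = 4. s₁ = -10/18 ≈ -0.5556, s₂ = -18/18 = -1. Poles: s₁ = -0.5556, s₂ = -1.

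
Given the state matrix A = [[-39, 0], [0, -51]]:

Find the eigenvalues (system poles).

For diagonal matrix, eigenvalues are diagonal entries: λ₁ = -39, λ₂ = -51.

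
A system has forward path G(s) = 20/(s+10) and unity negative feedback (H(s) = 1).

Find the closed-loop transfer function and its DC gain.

T(s) = G/(1+GH) = [20/(s+10)] / [1 + 20/(s+10)] = 20/(s+10+20) = 20/(s+30). DC gain = 20/30 = 0.6667.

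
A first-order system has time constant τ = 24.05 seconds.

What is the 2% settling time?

For first-order system, 2% settling time ≈ 4τ = 4 × 24.05 = 96.2 s.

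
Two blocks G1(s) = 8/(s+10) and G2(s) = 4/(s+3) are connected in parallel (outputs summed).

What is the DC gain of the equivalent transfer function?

Parallel: G_eq = G1 + G2. DC gain = G1(0) + G2(0) = 8/10 + 4/3 = 0.8 + 1.3333 = 2.1333.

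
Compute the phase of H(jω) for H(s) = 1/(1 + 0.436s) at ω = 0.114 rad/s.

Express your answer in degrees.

Phase = -arctan(ωτ) = -arctan(0.114 × 0.436) = -2.8°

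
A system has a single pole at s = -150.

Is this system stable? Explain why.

Pole at s = -150 is in the left half-plane. Stable.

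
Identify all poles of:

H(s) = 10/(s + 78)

Pole is where denominator = 0: s + 78 = 0, so s = -78.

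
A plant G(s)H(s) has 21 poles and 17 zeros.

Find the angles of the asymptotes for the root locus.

n - m = 21 - 17 = 4. Angles: θk = (2k + 1)·180°/4 = 45°, 135°, 225°, 315°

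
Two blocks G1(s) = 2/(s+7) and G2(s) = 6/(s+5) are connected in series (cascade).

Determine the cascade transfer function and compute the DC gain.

Series: multiply transfer functions. G_eq = 2/(s+7) × 6/(s+5) = 12/((s+7)(s+5)). DC gain = 12/(7×5) = 0.3429.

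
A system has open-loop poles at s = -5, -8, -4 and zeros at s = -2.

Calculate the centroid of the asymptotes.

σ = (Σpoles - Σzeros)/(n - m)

σ = (Σpoles - Σzeros)/(n - m) = (-17 - (-2))/(3 - 1) = -15/2 = -7.5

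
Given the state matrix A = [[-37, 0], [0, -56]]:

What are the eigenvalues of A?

For diagonal matrix, eigenvalues are diagonal entries: λ₁ = -37, λ₂ = -56.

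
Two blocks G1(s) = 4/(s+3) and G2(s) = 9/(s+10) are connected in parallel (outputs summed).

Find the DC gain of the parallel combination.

Parallel: G_eq = G1 + G2. DC gain = G1(0) + G2(0) = 4/3 + 9/10 = 1.3333 + 0.9 = 2.2333.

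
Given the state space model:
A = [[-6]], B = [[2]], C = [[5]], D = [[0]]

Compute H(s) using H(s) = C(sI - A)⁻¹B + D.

(sI - A)⁻¹ = 1/(s + 6). H(s) = 5 × 2/(s + 6) + 0 = 10/(s + 6).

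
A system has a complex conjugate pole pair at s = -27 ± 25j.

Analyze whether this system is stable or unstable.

Real part of poles is -27 (< 0, left half-plane). Stable.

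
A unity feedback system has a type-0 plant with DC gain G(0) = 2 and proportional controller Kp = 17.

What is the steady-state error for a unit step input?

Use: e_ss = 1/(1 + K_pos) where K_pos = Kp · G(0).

K_pos = Kp · G(0) = 17 × 2 = 34. e_ss = 1/(1 + 34) = 0.0286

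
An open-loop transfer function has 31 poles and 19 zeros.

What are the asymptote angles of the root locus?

n - m = 31 - 19 = 12. Angles: θk = (2k + 1)·180°/12 = 15°, 45°, 75°, 105°, 135°, 165°, 195°, 225°, 255°, 285°, 315°, 345°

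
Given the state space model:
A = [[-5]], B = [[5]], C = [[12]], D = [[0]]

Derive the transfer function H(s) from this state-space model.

(sI - A)⁻¹ = 1/(s + 5). H(s) = 12 × 5/(s + 5) + 0 = 60/(s + 5).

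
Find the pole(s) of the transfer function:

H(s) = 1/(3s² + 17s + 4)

Discriminant = 17² - 4×3×4 = 289 - 48 = 241 > 0, so two distinct real poles. Using quadratic formula: s = (-17 ± √241)/(2×3) = (-17 ± √241)/6, with √241 ≈ 15.5242. s₁ ≈ -0.2460, s₂ ≈ -5.4207. Poles: s₁ = -0.2460, s₂ = -5.4207.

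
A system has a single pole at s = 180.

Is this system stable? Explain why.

Pole at s = 180 is in the right half-plane. Unstable.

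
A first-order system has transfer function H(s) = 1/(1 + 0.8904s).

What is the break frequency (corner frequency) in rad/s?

Corner frequency = 1/τ = 1/0.8904 = 1.123 rad/s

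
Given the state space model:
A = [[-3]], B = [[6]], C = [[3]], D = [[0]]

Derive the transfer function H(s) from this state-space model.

(sI - A)⁻¹ = 1/(s + 3). H(s) = 3 × 6/(s + 3) + 0 = 18/(s + 3).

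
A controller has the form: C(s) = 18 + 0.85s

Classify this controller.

This is a Proportional-Derivative (PD) controller.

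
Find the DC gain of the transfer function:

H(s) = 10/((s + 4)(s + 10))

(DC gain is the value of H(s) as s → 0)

DC gain = H(0) = 10/(4 × 10) = 10/40 = 0.25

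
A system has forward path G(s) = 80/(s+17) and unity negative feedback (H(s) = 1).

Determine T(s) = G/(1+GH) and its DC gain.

T(s) = G/(1+GH) = [80/(s+17)] / [1 + 80/(s+17)] = 80/(s+17+80) = 80/(s+97). DC gain = 80/97 = 0.8247.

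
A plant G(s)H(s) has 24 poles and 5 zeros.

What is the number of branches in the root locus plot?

Root locus has n branches where n = number of poles = 24.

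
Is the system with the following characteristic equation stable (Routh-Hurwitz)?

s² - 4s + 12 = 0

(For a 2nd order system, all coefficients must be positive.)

Coefficients: 1, -4, 12. b=-4 not positive, so system is unstable.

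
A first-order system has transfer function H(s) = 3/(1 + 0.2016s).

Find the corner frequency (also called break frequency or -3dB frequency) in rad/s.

Corner frequency = 1/τ = 1/0.2016 = 4.96 rad/s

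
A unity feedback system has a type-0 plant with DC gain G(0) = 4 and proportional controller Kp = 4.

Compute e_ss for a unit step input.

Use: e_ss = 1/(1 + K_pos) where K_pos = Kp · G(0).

K_pos = Kp · G(0) = 4 × 4 = 16. e_ss = 1/(1 + 16) = 0.0588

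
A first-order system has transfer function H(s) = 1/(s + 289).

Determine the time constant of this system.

For H(s) = 1/(s + 1/τ), the pole is at -1/τ = -289, so τ = 1/289 = 0.0035 s.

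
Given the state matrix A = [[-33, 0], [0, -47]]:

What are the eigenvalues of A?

For diagonal matrix, eigenvalues are diagonal entries: λ₁ = -33, λ₂ = -47.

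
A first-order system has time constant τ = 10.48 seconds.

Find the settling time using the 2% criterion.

For first-order system, 2% settling time ≈ 4τ = 4 × 10.48 = 41.92 s.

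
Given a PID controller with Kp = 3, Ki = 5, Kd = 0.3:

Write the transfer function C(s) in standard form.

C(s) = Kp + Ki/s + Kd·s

Substituting values: C(s) = 3 + 5/s + 0.3s = (0.3s² + 3s + 5)/s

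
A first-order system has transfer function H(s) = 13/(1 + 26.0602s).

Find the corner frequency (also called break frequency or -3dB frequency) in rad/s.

Corner frequency = 1/τ = 1/26.0602 = 0.038 rad/s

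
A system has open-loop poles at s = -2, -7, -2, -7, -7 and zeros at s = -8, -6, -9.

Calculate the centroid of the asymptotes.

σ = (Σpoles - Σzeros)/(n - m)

σ = (Σpoles - Σzeros)/(n - m) = (-25 - (-23))/(5 - 3) = -2/2 = -1.0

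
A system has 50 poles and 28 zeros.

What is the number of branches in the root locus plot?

Root locus has n branches where n = number of poles = 50.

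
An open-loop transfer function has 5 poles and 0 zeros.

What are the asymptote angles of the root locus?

n - m = 5 - 0 = 5. Angles: θk = (2k + 1)·180°/5 = 36°, 108°, 180°, 252°, 324°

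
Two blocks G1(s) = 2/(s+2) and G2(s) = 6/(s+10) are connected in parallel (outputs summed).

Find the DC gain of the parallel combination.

Parallel: G_eq = G1 + G2. DC gain = G1(0) + G2(0) = 2/2 + 6/10 = 1 + 0.6 = 1.6.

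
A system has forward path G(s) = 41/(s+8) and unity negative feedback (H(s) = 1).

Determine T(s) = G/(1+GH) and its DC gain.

T(s) = G/(1+GH) = [41/(s+8)] / [1 + 41/(s+8)] = 41/(s+8+41) = 41/(s+49). DC gain = 41/49 = 0.8367.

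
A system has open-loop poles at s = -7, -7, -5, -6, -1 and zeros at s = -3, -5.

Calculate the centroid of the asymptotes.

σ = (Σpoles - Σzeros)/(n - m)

σ = (Σpoles - Σzeros)/(n - m) = (-26 - (-8))/(5 - 2) = -18/3 = -6.0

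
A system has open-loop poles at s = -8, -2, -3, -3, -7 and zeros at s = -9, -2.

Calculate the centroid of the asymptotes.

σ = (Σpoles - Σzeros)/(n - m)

σ = (Σpoles - Σzeros)/(n - m) = (-23 - (-11))/(5 - 2) = -12/3 = -4.0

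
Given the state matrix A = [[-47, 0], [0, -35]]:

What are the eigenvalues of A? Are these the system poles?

For diagonal matrix, eigenvalues are diagonal entries: λ₁ = -47, λ₂ = -35. Eigenvalues of A = system poles.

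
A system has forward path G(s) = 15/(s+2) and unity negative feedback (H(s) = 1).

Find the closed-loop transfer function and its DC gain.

T(s) = G/(1+GH) = [15/(s+2)] / [1 + 15/(s+2)] = 15/(s+2+15) = 15/(s+17). DC gain = 15/17 = 0.8824.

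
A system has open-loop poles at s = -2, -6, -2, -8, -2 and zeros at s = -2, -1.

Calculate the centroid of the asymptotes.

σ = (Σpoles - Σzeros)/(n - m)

σ = (Σpoles - Σzeros)/(n - m) = (-20 - (-3))/(5 - 2) = -17/3 = -5.67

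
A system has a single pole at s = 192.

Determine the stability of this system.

Pole at s = 192 is in the right half-plane. Unstable.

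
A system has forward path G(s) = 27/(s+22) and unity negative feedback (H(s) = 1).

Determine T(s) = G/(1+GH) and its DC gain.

T(s) = G/(1+GH) = [27/(s+22)] / [1 + 27/(s+22)] = 27/(s+22+27) = 27/(s+49). DC gain = 27/49 = 0.5510.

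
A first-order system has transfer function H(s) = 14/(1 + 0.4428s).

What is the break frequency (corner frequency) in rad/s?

Corner frequency = 1/τ = 1/0.4428 = 2.258 rad/s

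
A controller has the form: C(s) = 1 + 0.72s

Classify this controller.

This is a Proportional-Derivative (PD) controller.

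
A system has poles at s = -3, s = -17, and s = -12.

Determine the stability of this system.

All poles are in the left half-plane. System is stable.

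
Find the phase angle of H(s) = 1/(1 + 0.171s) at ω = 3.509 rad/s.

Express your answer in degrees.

Phase = -arctan(ωτ) = -arctan(3.509 × 0.171) = -31.0°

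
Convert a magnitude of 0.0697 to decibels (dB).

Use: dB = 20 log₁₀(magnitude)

dB = 20 log₁₀(0.0697) = -23.1 dB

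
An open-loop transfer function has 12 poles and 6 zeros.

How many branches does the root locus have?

Root locus has n branches where n = number of poles = 12.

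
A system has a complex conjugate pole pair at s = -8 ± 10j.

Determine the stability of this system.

Real part of poles is -8 (< 0, left half-plane). Stable.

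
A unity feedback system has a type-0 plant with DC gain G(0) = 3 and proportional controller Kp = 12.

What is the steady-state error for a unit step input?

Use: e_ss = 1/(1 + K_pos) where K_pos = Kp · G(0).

K_pos = Kp · G(0) = 12 × 3 = 36. e_ss = 1/(1 + 36) = 0.0270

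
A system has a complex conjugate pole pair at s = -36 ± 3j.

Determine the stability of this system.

Real part of poles is -36 (< 0, left half-plane). Stable.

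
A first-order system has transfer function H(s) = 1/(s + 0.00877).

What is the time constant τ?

For H(s) = 1/(s + 1/τ), the pole is at -1/τ = -0.00877, so τ = 1/0.00877 = 114 s.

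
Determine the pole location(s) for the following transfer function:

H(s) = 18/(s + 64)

Pole is where denominator = 0: s + 64 = 0, so s = -64.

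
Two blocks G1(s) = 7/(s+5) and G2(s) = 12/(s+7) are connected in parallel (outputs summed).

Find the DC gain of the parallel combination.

Parallel: G_eq = G1 + G2. DC gain = G1(0) + G2(0) = 7/5 + 12/7 = 1.4 + 1.7143 = 3.1143.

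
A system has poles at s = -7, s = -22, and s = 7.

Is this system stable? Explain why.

Pole(s) at s = 7 are not in the left half-plane. System is unstable.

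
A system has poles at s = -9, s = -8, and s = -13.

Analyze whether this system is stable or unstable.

All poles are in the left half-plane. System is stable.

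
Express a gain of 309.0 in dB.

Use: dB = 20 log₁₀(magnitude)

dB = 20 log₁₀(309.0) = 49.8 dB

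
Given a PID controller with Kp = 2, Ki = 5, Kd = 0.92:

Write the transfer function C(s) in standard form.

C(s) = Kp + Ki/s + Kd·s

Substituting values: C(s) = 2 + 5/s + 0.92s = (0.92s² + 2s + 5)/s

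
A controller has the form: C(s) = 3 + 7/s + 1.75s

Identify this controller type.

This is a Proportional-Integral-Derivative (PID) controller.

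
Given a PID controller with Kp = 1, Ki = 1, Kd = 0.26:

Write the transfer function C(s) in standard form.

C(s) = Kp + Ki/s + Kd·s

Substituting values: C(s) = 1 + 1/s + 0.26s = (0.26s² + s + 1)/s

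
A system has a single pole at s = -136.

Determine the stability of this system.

Pole at s = -136 is in the left half-plane. Stable.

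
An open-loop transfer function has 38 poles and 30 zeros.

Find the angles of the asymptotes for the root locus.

n - m = 38 - 30 = 8. Angles: θk = (2k + 1)·180°/8 = 22.5°, 67.5°, 112.5°, 157.5°, 202.5°, 247.5°, 292.5°, 337.5°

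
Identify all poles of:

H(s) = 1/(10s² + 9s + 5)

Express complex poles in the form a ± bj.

Discriminant = 9² - 4×10×5 = 81 - 200 = -119 < 0, so the poles are a complex conjugate pair s = (-9 ± j√119)/(2×10). Real part = -9/(2×10) = -9/20 = -0.45; imaginary part = ±√119/(2×10) ≈ 0.5454. Poles: s = -0.45 ± 0.5454j.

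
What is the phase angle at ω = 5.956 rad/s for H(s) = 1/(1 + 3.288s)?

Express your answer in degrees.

Phase = -arctan(ωτ) = -arctan(5.956 × 3.288) = -87.1°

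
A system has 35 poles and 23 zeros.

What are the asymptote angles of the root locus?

n - m = 35 - 23 = 12. Angles: θk = (2k + 1)·180°/12 = 15°, 45°, 75°, 105°, 135°, 165°, 195°, 225°, 255°, 285°, 315°, 345°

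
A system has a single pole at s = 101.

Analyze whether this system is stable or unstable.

Pole at s = 101 is in the right half-plane. Unstable.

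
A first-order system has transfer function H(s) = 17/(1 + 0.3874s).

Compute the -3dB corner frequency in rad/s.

Corner frequency = 1/τ = 1/0.3874 = 2.581 rad/s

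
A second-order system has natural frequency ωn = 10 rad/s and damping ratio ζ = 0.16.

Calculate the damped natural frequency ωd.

ωd = ωn√(1 - ζ²) = 10√(1 - 0.16²) = 9.87 rad/s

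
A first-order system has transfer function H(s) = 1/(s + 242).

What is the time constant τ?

For H(s) = 1/(s + 1/τ), the pole is at -1/τ = -242, so τ = 1/242 = 0.0041 s.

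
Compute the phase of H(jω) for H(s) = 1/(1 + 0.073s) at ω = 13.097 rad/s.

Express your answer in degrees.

Phase = -arctan(ωτ) = -arctan(13.097 × 0.073) = -43.7°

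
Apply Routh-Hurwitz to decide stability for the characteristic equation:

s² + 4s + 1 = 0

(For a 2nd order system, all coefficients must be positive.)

Coefficients: 1, 4, 1. All positive, so system is stable.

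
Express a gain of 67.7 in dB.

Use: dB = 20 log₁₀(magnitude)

dB = 20 log₁₀(67.7) = 36.6 dB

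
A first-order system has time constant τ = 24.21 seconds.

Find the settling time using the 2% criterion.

For first-order system, 2% settling time ≈ 4τ = 4 × 24.21 = 96.84 s.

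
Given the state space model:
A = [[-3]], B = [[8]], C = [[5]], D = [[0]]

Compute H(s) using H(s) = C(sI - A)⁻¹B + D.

(sI - A)⁻¹ = 1/(s + 3). H(s) = 5 × 8/(s + 3) + 0 = 40/(s + 3).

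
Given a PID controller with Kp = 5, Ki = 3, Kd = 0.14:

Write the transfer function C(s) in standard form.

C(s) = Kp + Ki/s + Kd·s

Substituting values: C(s) = 5 + 3/s + 0.14s = (0.14s² + 5s + 3)/s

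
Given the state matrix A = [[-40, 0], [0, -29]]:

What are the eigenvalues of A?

For diagonal matrix, eigenvalues are diagonal entries: λ₁ = -40, λ₂ = -29.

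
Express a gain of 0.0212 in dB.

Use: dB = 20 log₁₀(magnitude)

dB = 20 log₁₀(0.0212) = -33.5 dB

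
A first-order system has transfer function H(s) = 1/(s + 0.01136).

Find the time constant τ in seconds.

For H(s) = 1/(s + 1/τ), the pole is at -1/τ = -0.01136, so τ = 1/0.01136 = 88.03 s.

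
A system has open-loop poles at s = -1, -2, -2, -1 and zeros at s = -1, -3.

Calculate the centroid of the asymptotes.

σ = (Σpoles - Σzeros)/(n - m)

σ = (Σpoles - Σzeros)/(n - m) = (-6 - (-4))/(4 - 2) = -2/2 = -1.0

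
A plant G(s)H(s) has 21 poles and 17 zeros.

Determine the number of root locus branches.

Root locus has n branches where n = number of poles = 21.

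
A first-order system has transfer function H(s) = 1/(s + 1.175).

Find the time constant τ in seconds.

For H(s) = 1/(s + 1/τ), the pole is at -1/τ = -1.175, so τ = 1/1.175 = 0.8511 s.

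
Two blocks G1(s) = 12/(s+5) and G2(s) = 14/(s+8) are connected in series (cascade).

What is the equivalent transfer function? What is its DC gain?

Series: multiply transfer functions. G_eq = 12/(s+5) × 14/(s+8) = 168/((s+5)(s+8)). DC gain = 168/(5×8) = 4.2.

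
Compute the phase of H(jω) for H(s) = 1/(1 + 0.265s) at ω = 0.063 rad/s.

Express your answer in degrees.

Phase = -arctan(ωτ) = -arctan(0.063 × 0.265) = -1.0°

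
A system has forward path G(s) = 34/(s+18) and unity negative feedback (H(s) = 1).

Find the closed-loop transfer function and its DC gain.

T(s) = G/(1+GH) = [34/(s+18)] / [1 + 34/(s+18)] = 34/(s+18+34) = 34/(s+52). DC gain = 34/52 = 0.6538.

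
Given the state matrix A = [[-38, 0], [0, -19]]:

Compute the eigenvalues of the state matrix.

For diagonal matrix, eigenvalues are diagonal entries: λ₁ = -38, λ₂ = -19.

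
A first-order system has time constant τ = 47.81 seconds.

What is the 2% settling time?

For first-order system, 2% settling time ≈ 4τ = 4 × 47.81 = 191.24 s.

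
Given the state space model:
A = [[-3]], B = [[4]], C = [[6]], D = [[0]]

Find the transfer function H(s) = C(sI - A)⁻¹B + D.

(sI - A)⁻¹ = 1/(s + 3). H(s) = 6 × 4/(s + 3) + 0 = 24/(s + 3).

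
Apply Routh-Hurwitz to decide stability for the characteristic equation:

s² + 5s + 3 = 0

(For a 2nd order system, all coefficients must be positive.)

Coefficients: 1, 5, 3. All positive, so system is stable.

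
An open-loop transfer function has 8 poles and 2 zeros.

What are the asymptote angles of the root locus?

n - m = 8 - 2 = 6. Angles: θk = (2k + 1)·180°/6 = 30°, 90°, 150°, 210°, 270°, 330°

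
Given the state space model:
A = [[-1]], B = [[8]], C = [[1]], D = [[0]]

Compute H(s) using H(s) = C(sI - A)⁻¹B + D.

(sI - A)⁻¹ = 1/(s + 1). H(s) = 1 × 8/(s + 1) + 0 = 8/(s + 1).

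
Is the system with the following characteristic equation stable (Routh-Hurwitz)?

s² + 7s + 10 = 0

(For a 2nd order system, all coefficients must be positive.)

Coefficients: 1, 7, 10. All positive, so system is stable.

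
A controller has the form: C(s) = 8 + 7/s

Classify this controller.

This is a Proportional-Integral (PI) controller.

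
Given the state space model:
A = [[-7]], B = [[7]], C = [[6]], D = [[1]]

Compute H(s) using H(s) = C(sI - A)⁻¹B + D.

(sI - A)⁻¹ = 1/(s + 7). H(s) = 6×7/(s + 7) + 1 = (s + 49)/(s + 7).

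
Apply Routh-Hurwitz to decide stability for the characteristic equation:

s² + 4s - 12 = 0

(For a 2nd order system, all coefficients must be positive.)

Coefficients: 1, 4, -12. c=-12 not positive, so system is unstable.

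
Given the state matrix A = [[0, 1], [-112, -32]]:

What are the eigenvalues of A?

det(A - λI) = λ² - (-32)λ + 112 = (λ - (-4))(λ - (-28)). Eigenvalues: -4, -28.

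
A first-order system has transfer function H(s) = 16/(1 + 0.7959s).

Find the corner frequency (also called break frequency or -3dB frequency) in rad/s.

Corner frequency = 1/τ = 1/0.7959 = 1.256 rad/s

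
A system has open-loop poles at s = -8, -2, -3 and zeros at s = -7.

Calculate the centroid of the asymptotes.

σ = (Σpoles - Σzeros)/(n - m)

σ = (Σpoles - Σzeros)/(n - m) = (-13 - (-7))/(3 - 1) = -6/2 = -3.0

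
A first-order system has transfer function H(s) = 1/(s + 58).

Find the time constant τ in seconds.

For H(s) = 1/(s + 1/τ), the pole is at -1/τ = -58, so τ = 1/58 = 0.0172 s.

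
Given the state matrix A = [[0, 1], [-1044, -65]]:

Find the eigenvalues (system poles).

det(A - λI) = λ² - (-65)λ + 1044 = (λ - (-29))(λ - (-36)). Eigenvalues: -29, -36.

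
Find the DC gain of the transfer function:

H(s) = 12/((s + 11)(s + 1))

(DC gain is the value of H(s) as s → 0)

DC gain = H(0) = 12/(11 × 1) = 12/11 = 1.0909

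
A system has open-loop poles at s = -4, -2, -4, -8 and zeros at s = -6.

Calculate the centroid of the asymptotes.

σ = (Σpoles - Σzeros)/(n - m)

σ = (Σpoles - Σzeros)/(n - m) = (-18 - (-6))/(4 - 1) = -12/3 = -4.0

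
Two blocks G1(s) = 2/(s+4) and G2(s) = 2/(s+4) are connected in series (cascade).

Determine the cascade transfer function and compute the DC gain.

Series: multiply transfer functions. G_eq = 2/(s+4) × 2/(s+4) = 4/((s+4)(s+4)). DC gain = 4/(4×4) = 0.25.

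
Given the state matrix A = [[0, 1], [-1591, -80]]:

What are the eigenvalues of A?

det(A - λI) = λ² - (-80)λ + 1591 = (λ - (-43))(λ - (-37)). Eigenvalues: -43, -37.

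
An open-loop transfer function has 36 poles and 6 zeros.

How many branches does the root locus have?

Root locus has n branches where n = number of poles = 36.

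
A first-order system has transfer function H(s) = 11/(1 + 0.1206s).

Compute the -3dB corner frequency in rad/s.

Corner frequency = 1/τ = 1/0.1206 = 8.292 rad/s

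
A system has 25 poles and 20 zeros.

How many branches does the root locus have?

Root locus has n branches where n = number of poles = 25.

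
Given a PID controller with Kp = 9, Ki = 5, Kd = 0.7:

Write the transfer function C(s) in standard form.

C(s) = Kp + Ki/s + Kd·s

Substituting values: C(s) = 9 + 5/s + 0.7s = (0.7s² + 9s + 5)/s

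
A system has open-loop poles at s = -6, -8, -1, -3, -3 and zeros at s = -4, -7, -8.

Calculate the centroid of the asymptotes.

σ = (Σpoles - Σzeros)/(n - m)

σ = (Σpoles - Σzeros)/(n - m) = (-21 - (-19))/(5 - 3) = -2/2 = -1.0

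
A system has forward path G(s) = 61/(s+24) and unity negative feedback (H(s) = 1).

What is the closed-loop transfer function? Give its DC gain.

T(s) = G/(1+GH) = [61/(s+24)] / [1 + 61/(s+24)] = 61/(s+24+61) = 61/(s+85). DC gain = 61/85 = 0.7176.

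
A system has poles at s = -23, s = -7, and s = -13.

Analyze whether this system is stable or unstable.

All poles are in the left half-plane. System is stable.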